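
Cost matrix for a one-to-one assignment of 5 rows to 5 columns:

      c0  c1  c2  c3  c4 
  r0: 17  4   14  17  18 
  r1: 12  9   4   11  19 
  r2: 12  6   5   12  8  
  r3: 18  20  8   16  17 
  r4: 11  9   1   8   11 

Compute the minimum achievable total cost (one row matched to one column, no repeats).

Minimum assignment cost: 40

optimal assignment: row0→col1 (cost 4), row1→col0 (cost 12), row2→col4 (cost 8), row3→col2 (cost 8), row4→col3 (cost 8)
total = 4 + 12 + 8 + 8 + 8 = 40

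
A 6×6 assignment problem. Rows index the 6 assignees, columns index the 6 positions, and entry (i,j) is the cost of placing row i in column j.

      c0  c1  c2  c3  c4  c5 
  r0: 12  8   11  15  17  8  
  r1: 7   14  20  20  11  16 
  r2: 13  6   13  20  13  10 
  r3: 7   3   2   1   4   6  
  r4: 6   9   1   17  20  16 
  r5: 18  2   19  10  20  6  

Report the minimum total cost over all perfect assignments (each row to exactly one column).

optimal assignment: row0→col5 (cost 8), row1→col0 (cost 7), row2→col4 (cost 13), row3→col3 (cost 1), row4→col2 (cost 1), row5→col1 (cost 2)
total = 8 + 7 + 13 + 1 + 1 + 2 = 32

Minimum assignment cost: 32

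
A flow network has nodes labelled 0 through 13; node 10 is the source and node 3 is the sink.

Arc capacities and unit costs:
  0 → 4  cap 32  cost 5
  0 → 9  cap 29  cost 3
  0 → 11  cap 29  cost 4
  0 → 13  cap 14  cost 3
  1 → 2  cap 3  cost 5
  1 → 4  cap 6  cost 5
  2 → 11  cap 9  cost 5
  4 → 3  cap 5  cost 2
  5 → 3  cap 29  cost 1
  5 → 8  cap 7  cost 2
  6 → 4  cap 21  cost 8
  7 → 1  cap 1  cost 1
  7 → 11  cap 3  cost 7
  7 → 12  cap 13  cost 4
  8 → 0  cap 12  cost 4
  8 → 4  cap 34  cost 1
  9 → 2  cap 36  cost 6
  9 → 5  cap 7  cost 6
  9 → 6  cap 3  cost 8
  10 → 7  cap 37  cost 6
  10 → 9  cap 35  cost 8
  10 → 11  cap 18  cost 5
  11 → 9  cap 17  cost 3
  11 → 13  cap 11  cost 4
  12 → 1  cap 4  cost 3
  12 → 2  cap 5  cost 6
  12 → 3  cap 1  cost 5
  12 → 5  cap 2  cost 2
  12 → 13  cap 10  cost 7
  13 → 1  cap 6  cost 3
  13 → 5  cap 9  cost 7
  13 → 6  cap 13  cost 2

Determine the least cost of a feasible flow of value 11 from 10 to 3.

Minimum cost for 11 units: 160

shortest-cost path #1: 10→7→12→5→3 push 2 @ unit cost 13 (adds 26)
shortest-cost path #2: 10→7→1→4→3 push 1 @ unit cost 14 (adds 14)
shortest-cost path #3: 10→7→12→3 push 1 @ unit cost 15 (adds 15)
shortest-cost path #4: 10→9→5→3 push 7 @ unit cost 15 (adds 105)
total cost = 160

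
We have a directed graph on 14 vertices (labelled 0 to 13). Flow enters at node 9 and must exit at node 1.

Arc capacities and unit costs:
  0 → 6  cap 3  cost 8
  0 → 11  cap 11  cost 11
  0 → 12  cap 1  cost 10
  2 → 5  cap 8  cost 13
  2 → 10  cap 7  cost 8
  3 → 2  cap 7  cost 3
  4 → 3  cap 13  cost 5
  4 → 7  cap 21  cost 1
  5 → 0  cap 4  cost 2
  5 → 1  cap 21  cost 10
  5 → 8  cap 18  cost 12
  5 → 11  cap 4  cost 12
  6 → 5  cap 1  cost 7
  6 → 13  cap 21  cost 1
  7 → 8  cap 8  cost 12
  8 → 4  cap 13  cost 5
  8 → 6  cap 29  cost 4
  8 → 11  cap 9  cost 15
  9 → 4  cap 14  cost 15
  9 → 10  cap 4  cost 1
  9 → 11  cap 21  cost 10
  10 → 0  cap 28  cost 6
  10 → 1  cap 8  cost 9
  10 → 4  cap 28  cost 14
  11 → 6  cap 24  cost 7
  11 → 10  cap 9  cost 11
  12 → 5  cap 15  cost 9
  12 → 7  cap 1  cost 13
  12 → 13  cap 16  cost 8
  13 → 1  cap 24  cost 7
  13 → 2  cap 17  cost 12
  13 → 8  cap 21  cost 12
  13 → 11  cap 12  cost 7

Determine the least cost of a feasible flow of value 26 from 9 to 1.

Minimum cost for 26 units: 605

shortest-cost path #1: 9→10→1 push 4 @ unit cost 10 (adds 40)
shortest-cost path #2: 9→11→6→13→1 push 21 @ unit cost 25 (adds 525)
shortest-cost path #3: 9→4→3→2→10→1 push 1 @ unit cost 40 (adds 40)
total cost = 605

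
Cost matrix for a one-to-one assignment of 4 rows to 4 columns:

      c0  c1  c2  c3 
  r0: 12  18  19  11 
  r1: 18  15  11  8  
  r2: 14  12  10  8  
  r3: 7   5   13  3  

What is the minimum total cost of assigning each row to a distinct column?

optimal assignment: row0→col0 (cost 12), row1→col3 (cost 8), row2→col2 (cost 10), row3→col1 (cost 5)
total = 12 + 8 + 10 + 5 = 35

Minimum assignment cost: 35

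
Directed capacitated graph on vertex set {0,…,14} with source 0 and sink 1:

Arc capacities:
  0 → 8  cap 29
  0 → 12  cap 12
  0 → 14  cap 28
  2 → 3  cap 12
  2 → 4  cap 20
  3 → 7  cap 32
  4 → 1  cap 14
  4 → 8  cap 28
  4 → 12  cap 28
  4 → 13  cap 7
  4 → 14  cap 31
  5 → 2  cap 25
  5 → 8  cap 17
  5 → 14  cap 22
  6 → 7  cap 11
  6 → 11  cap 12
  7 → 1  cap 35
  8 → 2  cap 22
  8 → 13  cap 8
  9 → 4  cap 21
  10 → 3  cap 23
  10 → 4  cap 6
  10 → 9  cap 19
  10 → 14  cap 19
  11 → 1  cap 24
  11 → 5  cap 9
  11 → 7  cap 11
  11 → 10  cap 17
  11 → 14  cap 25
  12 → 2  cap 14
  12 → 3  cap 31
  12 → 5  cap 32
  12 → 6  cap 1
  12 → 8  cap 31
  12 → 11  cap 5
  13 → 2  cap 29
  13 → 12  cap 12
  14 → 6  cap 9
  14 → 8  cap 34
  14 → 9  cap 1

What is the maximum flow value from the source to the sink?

augment #1: 0→12→11→1 bottleneck 5, total now 5
augment #2: 0→8→2→4→1 bottleneck 14, total now 19
augment #3: 0→12→3→7→1 bottleneck 7, total now 26
augment #4: 0→14→6→7→1 bottleneck 9, total now 35
augment #5: 0→8→2→3→7→1 bottleneck 8, total now 43
augment #6: 0→8→13→2→3→7→1 bottleneck 4, total now 47
augment #7: 0→8→13→12→3→7→1 bottleneck 3, total now 50
augment #8: 0→14→8→13→12→3→7→1 bottleneck 1, total now 51
augment #9: 0→14→9→4→12→3→7→1 bottleneck 1, total now 52

Maximum flow value: 52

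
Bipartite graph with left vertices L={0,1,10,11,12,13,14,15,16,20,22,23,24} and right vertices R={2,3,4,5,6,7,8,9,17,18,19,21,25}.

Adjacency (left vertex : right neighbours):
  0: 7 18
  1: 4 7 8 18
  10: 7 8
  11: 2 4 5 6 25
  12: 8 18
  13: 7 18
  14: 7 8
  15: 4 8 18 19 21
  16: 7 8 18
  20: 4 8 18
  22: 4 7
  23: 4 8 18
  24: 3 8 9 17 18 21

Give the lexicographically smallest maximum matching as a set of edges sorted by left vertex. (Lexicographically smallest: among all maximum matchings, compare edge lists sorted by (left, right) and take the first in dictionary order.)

|M| = 7 (so the lex-smallest maximum matching has 7 edges)
process left vertices in ascending order; for each, take the smallest-labelled available neighbour that still permits 7 edges overall, or leave it unmatched if none does
lex-smallest matching: {0-7, 1-4, 10-8, 11-2, 12-18, 15-19, 24-3}

Lex-smallest maximum matching: {(0,7), (1,4), (10,8), (11,2), (12,18), (15,19), (24,3)}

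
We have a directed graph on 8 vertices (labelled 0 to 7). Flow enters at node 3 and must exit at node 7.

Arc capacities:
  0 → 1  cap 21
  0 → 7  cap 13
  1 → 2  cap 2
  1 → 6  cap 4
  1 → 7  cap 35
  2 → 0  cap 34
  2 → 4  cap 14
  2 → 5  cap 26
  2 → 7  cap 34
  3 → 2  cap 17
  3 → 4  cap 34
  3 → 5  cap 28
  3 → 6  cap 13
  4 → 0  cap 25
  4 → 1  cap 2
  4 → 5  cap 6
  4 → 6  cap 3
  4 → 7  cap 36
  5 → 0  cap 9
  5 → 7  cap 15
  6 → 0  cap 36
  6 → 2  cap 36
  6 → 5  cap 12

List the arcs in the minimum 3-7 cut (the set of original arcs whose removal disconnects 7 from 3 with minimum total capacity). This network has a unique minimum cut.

Min-cut arcs: {(3,2), (3,4), (3,6), (5,0), (5,7)} (total capacity 88)

augment #1: 3→2→7 push 17
augment #2: 3→4→7 push 34
augment #3: 3→5→7 push 15
augment #4: 3→5→0→7 push 9
augment #5: 3→6→0→7 push 4
augment #6: 3→6→2→7 push 9
max flow = 88; residual-reachable set from 3 gives S-side
cut edges (S→T): {(3,2), (3,4), (3,6), (5,0), (5,7)} total cap 88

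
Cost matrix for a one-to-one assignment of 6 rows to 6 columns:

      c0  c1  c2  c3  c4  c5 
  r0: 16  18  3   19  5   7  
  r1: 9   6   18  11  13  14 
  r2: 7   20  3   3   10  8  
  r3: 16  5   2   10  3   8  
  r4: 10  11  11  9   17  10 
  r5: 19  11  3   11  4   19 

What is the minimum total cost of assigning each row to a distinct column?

Minimum assignment cost: 32

one of 2 optimal assignments: row0→col5 (cost 7), row1→col1 (cost 6), row2→col3 (cost 3), row3→col2 (cost 2), row4→col0 (cost 10), row5→col4 (cost 4)
total = 7 + 6 + 3 + 2 + 10 + 4 = 32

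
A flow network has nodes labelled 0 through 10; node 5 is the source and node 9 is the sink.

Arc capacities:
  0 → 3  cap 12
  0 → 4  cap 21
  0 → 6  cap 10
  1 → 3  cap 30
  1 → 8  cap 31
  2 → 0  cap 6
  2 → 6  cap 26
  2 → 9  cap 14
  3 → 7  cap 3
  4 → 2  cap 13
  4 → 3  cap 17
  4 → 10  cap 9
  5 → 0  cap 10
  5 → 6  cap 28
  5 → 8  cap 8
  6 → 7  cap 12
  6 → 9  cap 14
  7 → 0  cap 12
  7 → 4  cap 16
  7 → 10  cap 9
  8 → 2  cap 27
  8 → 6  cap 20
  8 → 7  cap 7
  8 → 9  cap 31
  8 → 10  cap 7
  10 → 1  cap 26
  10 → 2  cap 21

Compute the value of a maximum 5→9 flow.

Maximum flow value: 44

augment #1: 5→6→9 bottleneck 14, total now 14
augment #2: 5→8→9 bottleneck 8, total now 22
augment #3: 5→0→4→2→9 bottleneck 10, total now 32
augment #4: 5→6→7→4→2→9 bottleneck 3, total now 35
augment #5: 5→6→7→10→2→9 bottleneck 1, total now 36
augment #6: 5→6→7→10→1→8→9 bottleneck 8, total now 44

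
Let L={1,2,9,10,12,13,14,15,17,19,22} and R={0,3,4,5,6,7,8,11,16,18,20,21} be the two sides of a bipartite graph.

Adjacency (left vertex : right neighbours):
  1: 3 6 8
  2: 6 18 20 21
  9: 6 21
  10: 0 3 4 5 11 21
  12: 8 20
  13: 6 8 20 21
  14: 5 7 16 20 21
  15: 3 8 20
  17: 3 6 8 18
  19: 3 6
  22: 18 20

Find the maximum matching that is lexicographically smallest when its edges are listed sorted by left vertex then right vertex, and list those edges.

Lex-smallest maximum matching: {(1,3), (2,6), (9,21), (10,0), (12,8), (13,20), (14,5), (17,18)}

|M| = 8 (so the lex-smallest maximum matching has 8 edges)
process left vertices in ascending order; for each, take the smallest-labelled available neighbour that still permits 8 edges overall, or leave it unmatched if none does
lex-smallest matching: {1-3, 2-6, 9-21, 10-0, 12-8, 13-20, 14-5, 17-18}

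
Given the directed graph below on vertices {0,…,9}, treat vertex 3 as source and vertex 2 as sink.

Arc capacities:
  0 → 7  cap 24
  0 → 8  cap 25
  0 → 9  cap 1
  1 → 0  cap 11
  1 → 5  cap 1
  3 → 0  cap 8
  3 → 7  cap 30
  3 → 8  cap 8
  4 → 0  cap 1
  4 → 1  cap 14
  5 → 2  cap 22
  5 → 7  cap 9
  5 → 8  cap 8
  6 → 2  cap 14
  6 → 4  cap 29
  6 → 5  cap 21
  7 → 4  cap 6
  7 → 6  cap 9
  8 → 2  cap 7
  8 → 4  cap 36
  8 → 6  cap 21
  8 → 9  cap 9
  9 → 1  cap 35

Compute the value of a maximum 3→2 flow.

Maximum flow value: 31

augment #1: 3→8→2 bottleneck 7, total now 7
augment #2: 3→7→6→2 bottleneck 9, total now 16
augment #3: 3→8→6→2 bottleneck 1, total now 17
augment #4: 3→0→8→6→2 bottleneck 4, total now 21
augment #5: 3→0→8→6→5→2 bottleneck 4, total now 25
augment #6: 3→7→4→1→5→2 bottleneck 1, total now 26
augment #7: 3→7→4→0→8→6→5→2 bottleneck 1, total now 27
augment #8: 3→7→4→1→0→8→6→5→2 bottleneck 4, total now 31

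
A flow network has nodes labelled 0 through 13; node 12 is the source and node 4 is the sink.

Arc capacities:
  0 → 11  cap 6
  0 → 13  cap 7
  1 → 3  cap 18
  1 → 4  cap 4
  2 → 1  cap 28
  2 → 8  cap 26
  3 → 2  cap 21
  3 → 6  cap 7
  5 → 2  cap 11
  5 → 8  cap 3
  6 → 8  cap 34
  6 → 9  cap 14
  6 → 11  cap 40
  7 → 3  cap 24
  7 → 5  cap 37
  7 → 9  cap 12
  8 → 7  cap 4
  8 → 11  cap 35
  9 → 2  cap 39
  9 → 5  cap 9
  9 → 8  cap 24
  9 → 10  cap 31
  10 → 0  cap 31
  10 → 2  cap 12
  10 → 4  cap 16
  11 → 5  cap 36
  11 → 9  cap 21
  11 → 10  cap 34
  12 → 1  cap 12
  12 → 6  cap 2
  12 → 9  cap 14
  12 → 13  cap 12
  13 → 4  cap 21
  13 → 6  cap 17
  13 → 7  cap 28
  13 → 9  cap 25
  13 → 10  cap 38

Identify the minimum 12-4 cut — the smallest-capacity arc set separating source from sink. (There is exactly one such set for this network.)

Min-cut arcs: {(0,13), (1,4), (10,4), (12,13)} (total capacity 39)

augment #1: 12→1→4 push 4
augment #2: 12→13→4 push 12
augment #3: 12→9→10→4 push 14
augment #4: 12→6→9→10→4 push 2
augment #5: 12→1→3→6→9→10→0→13→4 push 7
max flow = 39; residual-reachable set from 12 gives S-side
cut edges (S→T): {(0,13), (1,4), (10,4), (12,13)} total cap 39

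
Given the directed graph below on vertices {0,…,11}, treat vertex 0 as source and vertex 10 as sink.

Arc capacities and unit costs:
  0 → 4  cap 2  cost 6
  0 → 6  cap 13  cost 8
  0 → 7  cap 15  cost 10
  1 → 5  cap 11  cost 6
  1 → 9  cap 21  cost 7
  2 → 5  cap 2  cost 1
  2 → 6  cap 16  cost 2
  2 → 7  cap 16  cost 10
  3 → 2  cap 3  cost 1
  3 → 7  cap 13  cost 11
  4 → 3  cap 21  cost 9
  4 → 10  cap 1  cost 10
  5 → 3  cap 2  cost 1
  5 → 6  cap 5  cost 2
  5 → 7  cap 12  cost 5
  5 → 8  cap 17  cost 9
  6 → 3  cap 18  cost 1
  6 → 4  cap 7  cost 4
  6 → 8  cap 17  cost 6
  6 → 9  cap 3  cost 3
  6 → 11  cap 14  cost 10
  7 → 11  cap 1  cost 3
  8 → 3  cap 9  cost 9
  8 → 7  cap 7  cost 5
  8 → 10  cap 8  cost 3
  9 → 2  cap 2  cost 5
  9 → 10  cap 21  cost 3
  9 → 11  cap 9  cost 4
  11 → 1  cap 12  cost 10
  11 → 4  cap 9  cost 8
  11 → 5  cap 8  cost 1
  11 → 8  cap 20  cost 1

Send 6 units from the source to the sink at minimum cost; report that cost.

shortest-cost path #1: 0→6→9→10 push 3 @ unit cost 14 (adds 42)
shortest-cost path #2: 0→4→10 push 1 @ unit cost 16 (adds 16)
shortest-cost path #3: 0→6→8→10 push 2 @ unit cost 17 (adds 34)
total cost = 92

Minimum cost for 6 units: 92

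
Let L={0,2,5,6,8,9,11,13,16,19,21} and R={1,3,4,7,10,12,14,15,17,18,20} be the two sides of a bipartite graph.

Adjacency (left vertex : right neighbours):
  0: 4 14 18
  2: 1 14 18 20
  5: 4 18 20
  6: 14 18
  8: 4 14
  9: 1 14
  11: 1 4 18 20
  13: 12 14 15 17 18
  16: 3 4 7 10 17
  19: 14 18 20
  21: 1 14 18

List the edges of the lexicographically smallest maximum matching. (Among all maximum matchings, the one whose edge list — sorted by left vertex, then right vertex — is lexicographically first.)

Lex-smallest maximum matching: {(0,4), (2,1), (5,18), (6,14), (11,20), (13,12), (16,3)}

|M| = 7 (so the lex-smallest maximum matching has 7 edges)
process left vertices in ascending order; for each, take the smallest-labelled available neighbour that still permits 7 edges overall, or leave it unmatched if none does
lex-smallest matching: {0-4, 2-1, 5-18, 6-14, 11-20, 13-12, 16-3}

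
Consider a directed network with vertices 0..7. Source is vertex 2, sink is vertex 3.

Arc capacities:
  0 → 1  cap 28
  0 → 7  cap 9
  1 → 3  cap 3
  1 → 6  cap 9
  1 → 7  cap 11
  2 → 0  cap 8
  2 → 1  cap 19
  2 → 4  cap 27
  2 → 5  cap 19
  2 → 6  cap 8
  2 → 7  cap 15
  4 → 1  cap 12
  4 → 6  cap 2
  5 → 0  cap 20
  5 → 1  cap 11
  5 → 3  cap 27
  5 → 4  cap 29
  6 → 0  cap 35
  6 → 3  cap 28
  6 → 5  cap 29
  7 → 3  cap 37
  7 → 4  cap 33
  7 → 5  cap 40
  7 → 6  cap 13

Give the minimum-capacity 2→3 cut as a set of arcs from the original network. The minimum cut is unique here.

Min-cut arcs: {(1,3), (1,6), (1,7), (2,0), (2,5), (2,6), (2,7), (4,6)} (total capacity 75)

augment #1: 2→1→3 push 3
augment #2: 2→5→3 push 19
augment #3: 2→6→3 push 8
augment #4: 2→7→3 push 15
augment #5: 2→0→7→3 push 8
augment #6: 2→1→6→3 push 9
augment #7: 2→1→7→3 push 7
augment #8: 2→4→6→3 push 2
augment #9: 2→4→1→7→3 push 4
max flow = 75; residual-reachable set from 2 gives S-side
cut edges (S→T): {(1,3), (1,6), (1,7), (2,0), (2,5), (2,6), (2,7), (4,6)} total cap 75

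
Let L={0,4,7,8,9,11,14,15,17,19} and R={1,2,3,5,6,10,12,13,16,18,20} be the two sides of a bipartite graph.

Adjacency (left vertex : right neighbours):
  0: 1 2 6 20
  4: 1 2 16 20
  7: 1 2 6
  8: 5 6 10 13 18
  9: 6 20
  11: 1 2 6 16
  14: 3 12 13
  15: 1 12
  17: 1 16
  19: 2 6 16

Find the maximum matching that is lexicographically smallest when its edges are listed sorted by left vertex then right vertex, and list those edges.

|M| = 8 (so the lex-smallest maximum matching has 8 edges)
process left vertices in ascending order; for each, take the smallest-labelled available neighbour that still permits 8 edges overall, or leave it unmatched if none does
lex-smallest matching: {0-1, 4-2, 7-6, 8-5, 9-20, 11-16, 14-3, 15-12}

Lex-smallest maximum matching: {(0,1), (4,2), (7,6), (8,5), (9,20), (11,16), (14,3), (15,12)}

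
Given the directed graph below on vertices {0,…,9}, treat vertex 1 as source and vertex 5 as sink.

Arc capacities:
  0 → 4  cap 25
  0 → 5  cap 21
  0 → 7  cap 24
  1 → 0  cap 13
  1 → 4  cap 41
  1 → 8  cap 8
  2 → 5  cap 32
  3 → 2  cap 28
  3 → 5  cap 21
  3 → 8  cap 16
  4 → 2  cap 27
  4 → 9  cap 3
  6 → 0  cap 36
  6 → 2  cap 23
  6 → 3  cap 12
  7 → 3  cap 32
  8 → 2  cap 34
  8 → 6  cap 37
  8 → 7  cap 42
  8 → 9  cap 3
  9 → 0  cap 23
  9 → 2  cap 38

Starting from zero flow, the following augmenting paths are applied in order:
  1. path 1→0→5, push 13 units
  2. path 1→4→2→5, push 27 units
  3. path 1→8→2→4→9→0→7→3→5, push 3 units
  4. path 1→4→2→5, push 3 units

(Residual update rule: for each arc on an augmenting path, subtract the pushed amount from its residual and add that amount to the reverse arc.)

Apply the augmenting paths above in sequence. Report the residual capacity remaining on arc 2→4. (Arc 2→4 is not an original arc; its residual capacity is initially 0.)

after path 1 (1→0→5, push 13): res(2,4)=0
after path 2 (1→4→2→5, push 27): res(2,4)=27
after path 3 (1→8→2→4→9→0→7→3→5, push 3): res(2,4)=24
after path 4 (1→4→2→5, push 3): res(2,4)=27

Residual capacity of (2,4): 27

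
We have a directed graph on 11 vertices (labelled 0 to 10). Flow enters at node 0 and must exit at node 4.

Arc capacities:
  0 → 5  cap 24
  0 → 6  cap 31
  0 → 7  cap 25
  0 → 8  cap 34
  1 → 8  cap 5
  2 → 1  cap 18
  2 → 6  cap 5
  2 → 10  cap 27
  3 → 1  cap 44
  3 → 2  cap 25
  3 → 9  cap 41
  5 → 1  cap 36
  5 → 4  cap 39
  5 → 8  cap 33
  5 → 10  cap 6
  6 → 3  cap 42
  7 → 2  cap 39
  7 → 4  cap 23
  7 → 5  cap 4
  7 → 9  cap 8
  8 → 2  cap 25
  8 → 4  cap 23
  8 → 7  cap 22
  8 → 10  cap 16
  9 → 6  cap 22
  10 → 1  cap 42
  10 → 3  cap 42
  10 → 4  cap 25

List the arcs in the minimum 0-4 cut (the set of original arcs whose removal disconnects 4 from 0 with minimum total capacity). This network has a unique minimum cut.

Min-cut arcs: {(0,5), (7,4), (7,5), (8,4), (10,4)} (total capacity 99)

augment #1: 0→5→4 push 24
augment #2: 0→7→4 push 23
augment #3: 0→8→4 push 23
augment #4: 0→7→5→4 push 2
augment #5: 0→8→10→4 push 11
augment #6: 0→6→3→2→10→4 push 14
augment #7: 0→6→3→1→8→7→5→4 push 2
max flow = 99; residual-reachable set from 0 gives S-side
cut edges (S→T): {(0,5), (7,4), (7,5), (8,4), (10,4)} total cap 99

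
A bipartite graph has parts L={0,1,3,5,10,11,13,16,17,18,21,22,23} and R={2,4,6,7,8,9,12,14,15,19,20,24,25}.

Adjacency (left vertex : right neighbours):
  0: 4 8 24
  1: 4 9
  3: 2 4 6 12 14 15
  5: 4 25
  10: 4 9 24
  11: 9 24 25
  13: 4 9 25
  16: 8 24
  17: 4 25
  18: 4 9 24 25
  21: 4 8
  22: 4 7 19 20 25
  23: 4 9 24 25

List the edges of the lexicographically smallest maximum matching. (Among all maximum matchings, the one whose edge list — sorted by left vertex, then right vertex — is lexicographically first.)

Lex-smallest maximum matching: {(0,4), (1,9), (3,2), (5,25), (10,24), (16,8), (22,7)}

|M| = 7 (so the lex-smallest maximum matching has 7 edges)
process left vertices in ascending order; for each, take the smallest-labelled available neighbour that still permits 7 edges overall, or leave it unmatched if none does
lex-smallest matching: {0-4, 1-9, 3-2, 5-25, 10-24, 16-8, 22-7}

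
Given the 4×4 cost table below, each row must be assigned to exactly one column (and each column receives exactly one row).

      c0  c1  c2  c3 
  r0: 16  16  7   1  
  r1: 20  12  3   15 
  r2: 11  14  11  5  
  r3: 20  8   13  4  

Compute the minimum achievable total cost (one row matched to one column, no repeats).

Minimum assignment cost: 23

optimal assignment: row0→col3 (cost 1), row1→col2 (cost 3), row2→col0 (cost 11), row3→col1 (cost 8)
total = 1 + 3 + 11 + 8 = 23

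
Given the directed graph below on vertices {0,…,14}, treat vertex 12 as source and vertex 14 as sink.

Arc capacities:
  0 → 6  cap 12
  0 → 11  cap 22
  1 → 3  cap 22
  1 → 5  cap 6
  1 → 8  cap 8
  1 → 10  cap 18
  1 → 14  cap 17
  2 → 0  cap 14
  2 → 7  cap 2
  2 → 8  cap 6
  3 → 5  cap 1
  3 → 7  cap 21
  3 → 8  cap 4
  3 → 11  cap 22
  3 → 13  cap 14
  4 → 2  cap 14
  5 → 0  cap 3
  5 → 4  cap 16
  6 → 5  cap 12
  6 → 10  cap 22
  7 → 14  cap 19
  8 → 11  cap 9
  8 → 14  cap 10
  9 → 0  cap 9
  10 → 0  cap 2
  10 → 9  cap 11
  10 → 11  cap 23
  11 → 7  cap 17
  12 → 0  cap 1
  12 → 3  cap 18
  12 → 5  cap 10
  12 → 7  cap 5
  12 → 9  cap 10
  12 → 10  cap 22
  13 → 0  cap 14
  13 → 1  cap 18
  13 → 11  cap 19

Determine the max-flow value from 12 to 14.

Maximum flow value: 43

augment #1: 12→7→14 bottleneck 5, total now 5
augment #2: 12→3→7→14 bottleneck 14, total now 19
augment #3: 12→3→8→14 bottleneck 4, total now 23
augment #4: 12→5→4→2→8→14 bottleneck 6, total now 29
augment #5: 12→0→11→7→3→13→1→14 bottleneck 1, total now 30
augment #6: 12→10→11→7→3→13→1→14 bottleneck 13, total now 43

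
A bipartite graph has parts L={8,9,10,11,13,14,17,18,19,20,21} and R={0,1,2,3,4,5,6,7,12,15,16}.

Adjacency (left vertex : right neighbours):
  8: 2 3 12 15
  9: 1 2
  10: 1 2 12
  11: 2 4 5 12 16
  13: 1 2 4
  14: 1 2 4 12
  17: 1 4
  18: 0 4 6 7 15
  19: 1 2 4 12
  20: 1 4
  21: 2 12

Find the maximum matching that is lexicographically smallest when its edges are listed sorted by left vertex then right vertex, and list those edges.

|M| = 7 (so the lex-smallest maximum matching has 7 edges)
process left vertices in ascending order; for each, take the smallest-labelled available neighbour that still permits 7 edges overall, or leave it unmatched if none does
lex-smallest matching: {8-3, 9-1, 10-2, 11-5, 13-4, 14-12, 18-0}

Lex-smallest maximum matching: {(8,3), (9,1), (10,2), (11,5), (13,4), (14,12), (18,0)}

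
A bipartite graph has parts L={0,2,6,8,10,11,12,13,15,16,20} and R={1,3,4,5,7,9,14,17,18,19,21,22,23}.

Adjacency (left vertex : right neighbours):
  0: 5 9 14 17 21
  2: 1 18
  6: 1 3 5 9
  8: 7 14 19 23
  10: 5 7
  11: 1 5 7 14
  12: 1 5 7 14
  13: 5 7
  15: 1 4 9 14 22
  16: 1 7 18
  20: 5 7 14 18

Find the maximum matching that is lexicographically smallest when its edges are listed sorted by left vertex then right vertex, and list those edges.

|M| = 9 (so the lex-smallest maximum matching has 9 edges)
process left vertices in ascending order; for each, take the smallest-labelled available neighbour that still permits 9 edges overall, or leave it unmatched if none does
lex-smallest matching: {0-9, 2-1, 6-3, 8-19, 10-5, 11-7, 12-14, 15-4, 16-18}

Lex-smallest maximum matching: {(0,9), (2,1), (6,3), (8,19), (10,5), (11,7), (12,14), (15,4), (16,18)}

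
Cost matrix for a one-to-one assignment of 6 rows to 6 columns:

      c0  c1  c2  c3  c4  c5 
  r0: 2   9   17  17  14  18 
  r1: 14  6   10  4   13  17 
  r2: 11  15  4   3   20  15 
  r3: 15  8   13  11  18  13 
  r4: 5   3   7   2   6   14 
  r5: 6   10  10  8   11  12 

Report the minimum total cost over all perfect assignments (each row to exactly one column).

optimal assignment: row0→col0 (cost 2), row1→col3 (cost 4), row2→col2 (cost 4), row3→col1 (cost 8), row4→col4 (cost 6), row5→col5 (cost 12)
total = 2 + 4 + 4 + 8 + 6 + 12 = 36

Minimum assignment cost: 36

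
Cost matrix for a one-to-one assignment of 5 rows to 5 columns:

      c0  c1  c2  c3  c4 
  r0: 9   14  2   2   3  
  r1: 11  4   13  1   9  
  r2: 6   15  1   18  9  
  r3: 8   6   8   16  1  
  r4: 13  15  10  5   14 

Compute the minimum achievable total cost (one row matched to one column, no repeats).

optimal assignment: row0→col2 (cost 2), row1→col1 (cost 4), row2→col0 (cost 6), row3→col4 (cost 1), row4→col3 (cost 5)
total = 2 + 4 + 6 + 1 + 5 = 18

Minimum assignment cost: 18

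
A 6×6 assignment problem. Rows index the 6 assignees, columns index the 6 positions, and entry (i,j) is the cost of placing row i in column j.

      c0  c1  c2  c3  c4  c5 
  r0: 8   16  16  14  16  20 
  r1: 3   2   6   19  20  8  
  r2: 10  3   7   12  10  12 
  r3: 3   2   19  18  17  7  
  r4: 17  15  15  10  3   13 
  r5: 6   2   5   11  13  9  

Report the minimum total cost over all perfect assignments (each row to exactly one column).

optimal assignment: row0→col3 (cost 14), row1→col0 (cost 3), row2→col1 (cost 3), row3→col5 (cost 7), row4→col4 (cost 3), row5→col2 (cost 5)
total = 14 + 3 + 3 + 7 + 3 + 5 = 35

Minimum assignment cost: 35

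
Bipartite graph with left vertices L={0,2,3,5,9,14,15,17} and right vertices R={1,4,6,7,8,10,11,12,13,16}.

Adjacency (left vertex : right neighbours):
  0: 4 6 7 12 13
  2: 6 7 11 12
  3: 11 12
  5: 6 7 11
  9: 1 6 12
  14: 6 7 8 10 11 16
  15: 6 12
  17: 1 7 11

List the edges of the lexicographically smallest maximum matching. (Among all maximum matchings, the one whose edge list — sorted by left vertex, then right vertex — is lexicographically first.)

|M| = 7 (so the lex-smallest maximum matching has 7 edges)
process left vertices in ascending order; for each, take the smallest-labelled available neighbour that still permits 7 edges overall, or leave it unmatched if none does
lex-smallest matching: {0-4, 2-6, 3-11, 5-7, 9-1, 14-8, 15-12}

Lex-smallest maximum matching: {(0,4), (2,6), (3,11), (5,7), (9,1), (14,8), (15,12)}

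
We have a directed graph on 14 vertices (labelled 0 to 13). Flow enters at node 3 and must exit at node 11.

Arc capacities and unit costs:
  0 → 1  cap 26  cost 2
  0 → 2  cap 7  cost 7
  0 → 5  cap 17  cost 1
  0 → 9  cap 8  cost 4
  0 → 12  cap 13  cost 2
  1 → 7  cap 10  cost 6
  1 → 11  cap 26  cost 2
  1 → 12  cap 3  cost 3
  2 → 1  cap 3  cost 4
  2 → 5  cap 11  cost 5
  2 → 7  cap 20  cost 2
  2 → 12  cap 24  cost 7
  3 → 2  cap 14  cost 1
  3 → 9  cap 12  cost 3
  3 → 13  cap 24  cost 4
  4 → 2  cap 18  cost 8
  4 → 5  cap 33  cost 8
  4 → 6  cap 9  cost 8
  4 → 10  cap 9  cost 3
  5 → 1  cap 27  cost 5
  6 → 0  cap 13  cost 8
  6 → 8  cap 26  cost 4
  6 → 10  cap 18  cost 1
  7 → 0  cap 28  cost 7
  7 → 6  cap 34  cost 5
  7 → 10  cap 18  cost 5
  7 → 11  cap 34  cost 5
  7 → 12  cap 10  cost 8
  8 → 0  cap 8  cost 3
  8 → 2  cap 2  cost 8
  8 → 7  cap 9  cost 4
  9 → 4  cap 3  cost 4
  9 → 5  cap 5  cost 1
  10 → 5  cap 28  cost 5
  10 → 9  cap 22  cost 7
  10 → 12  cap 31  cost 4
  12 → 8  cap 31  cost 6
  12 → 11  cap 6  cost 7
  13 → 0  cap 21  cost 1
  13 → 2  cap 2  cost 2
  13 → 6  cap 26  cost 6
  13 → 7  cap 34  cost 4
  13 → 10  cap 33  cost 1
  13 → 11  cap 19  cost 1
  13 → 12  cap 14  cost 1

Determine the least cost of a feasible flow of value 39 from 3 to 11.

shortest-cost path #1: 3→13→11 push 19 @ unit cost 5 (adds 95)
shortest-cost path #2: 3→2→1→11 push 3 @ unit cost 7 (adds 21)
shortest-cost path #3: 3→2→7→11 push 11 @ unit cost 8 (adds 88)
shortest-cost path #4: 3→13→0→1→11 push 5 @ unit cost 9 (adds 45)
shortest-cost path #5: 3→9→5→1→11 push 1 @ unit cost 11 (adds 11)
total cost = 260

Minimum cost for 39 units: 260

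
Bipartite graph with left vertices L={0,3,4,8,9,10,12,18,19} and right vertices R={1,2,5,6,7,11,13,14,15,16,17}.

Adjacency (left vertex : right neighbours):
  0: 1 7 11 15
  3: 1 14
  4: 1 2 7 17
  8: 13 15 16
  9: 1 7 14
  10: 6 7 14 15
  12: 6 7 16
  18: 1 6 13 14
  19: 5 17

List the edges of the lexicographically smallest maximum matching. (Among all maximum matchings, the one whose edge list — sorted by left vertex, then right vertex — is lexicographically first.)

|M| = 9 (so the lex-smallest maximum matching has 9 edges)
process left vertices in ascending order; for each, take the smallest-labelled available neighbour that still permits 9 edges overall, or leave it unmatched if none does
lex-smallest matching: {0-1, 3-14, 4-2, 8-13, 9-7, 10-15, 12-16, 18-6, 19-5}

Lex-smallest maximum matching: {(0,1), (3,14), (4,2), (8,13), (9,7), (10,15), (12,16), (18,6), (19,5)}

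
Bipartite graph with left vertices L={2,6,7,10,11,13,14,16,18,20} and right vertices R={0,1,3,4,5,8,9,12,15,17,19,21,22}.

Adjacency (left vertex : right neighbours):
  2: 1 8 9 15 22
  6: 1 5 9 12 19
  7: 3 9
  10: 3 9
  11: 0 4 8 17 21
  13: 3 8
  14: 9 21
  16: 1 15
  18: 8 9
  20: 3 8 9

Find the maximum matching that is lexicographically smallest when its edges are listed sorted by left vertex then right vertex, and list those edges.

|M| = 8 (so the lex-smallest maximum matching has 8 edges)
process left vertices in ascending order; for each, take the smallest-labelled available neighbour that still permits 8 edges overall, or leave it unmatched if none does
lex-smallest matching: {2-1, 6-5, 7-3, 10-9, 11-0, 13-8, 14-21, 16-15}

Lex-smallest maximum matching: {(2,1), (6,5), (7,3), (10,9), (11,0), (13,8), (14,21), (16,15)}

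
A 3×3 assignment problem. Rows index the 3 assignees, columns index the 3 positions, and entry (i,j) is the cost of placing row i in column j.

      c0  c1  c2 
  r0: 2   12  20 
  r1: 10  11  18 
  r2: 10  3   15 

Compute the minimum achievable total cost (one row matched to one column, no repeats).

Minimum assignment cost: 23

optimal assignment: row0→col0 (cost 2), row1→col2 (cost 18), row2→col1 (cost 3)
total = 2 + 18 + 3 = 23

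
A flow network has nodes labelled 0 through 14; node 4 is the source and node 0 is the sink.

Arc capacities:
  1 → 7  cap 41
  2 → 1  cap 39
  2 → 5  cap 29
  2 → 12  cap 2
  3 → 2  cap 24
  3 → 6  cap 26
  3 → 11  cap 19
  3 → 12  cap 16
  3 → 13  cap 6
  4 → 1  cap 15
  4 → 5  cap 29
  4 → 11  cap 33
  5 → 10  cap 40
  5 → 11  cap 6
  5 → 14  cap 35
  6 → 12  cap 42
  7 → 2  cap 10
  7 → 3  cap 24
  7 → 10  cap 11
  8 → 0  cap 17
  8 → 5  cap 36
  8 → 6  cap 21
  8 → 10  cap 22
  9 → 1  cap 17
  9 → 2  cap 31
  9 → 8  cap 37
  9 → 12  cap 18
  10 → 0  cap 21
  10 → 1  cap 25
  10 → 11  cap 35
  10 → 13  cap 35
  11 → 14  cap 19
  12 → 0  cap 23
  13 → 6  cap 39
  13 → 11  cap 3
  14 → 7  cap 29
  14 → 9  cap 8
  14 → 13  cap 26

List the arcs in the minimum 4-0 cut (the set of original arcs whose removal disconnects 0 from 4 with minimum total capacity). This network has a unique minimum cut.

augment #1: 4→5→10→0 push 21
augment #2: 4→1→7→2→12→0 push 2
augment #3: 4→1→7→3→12→0 push 13
augment #4: 4→5→14→9→8→0 push 8
augment #5: 4→11→14→7→3→12→0 push 3
augment #6: 4→11→14→13→6→12→0 push 5
max flow = 52; residual-reachable set from 4 gives S-side
cut edges (S→T): {(10,0), (12,0), (14,9)} total cap 52

Min-cut arcs: {(10,0), (12,0), (14,9)} (total capacity 52)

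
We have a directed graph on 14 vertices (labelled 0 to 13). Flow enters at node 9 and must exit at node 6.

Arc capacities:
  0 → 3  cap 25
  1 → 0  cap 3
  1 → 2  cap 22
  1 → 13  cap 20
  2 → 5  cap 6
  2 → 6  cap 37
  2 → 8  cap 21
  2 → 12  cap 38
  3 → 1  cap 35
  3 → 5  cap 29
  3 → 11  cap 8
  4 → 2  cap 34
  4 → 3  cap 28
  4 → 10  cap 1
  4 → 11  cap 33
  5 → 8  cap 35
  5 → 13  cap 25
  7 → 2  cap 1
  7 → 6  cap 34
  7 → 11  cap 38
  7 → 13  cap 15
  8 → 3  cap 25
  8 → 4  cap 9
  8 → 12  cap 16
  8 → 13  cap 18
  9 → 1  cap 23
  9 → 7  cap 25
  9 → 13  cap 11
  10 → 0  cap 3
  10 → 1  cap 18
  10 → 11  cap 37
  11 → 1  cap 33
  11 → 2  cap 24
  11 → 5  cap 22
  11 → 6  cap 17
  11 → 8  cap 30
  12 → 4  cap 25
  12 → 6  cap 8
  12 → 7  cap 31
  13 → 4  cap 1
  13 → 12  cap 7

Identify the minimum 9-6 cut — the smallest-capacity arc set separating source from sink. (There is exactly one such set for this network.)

augment #1: 9→7→6 push 25
augment #2: 9→1→2→6 push 22
augment #3: 9→13→12→6 push 7
augment #4: 9→13→4→2→6 push 1
augment #5: 9→1→0→3→11→6 push 1
max flow = 56; residual-reachable set from 9 gives S-side
cut edges (S→T): {(9,1), (9,7), (13,4), (13,12)} total cap 56

Min-cut arcs: {(9,1), (9,7), (13,4), (13,12)} (total capacity 56)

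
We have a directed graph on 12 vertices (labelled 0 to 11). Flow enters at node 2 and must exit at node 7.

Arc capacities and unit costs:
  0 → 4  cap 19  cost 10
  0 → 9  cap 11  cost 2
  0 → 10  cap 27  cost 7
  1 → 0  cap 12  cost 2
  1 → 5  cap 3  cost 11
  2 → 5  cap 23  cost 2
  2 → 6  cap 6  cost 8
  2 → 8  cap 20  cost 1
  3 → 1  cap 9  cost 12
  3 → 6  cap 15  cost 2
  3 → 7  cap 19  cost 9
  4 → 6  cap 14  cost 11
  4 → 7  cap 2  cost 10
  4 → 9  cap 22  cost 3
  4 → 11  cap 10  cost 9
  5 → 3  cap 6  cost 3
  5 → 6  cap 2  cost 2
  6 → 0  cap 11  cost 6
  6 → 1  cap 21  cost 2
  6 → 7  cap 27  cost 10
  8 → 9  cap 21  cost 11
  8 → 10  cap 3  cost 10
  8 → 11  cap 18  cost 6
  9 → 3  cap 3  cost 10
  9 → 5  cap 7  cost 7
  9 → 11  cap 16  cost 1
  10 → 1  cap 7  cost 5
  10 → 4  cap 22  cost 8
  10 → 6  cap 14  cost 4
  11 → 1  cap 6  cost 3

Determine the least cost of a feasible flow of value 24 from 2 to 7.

shortest-cost path #1: 2→5→6→7 push 2 @ unit cost 14 (adds 28)
shortest-cost path #2: 2→5→3→7 push 6 @ unit cost 14 (adds 84)
shortest-cost path #3: 2→6→7 push 6 @ unit cost 18 (adds 108)
shortest-cost path #4: 2→8→10→6→7 push 3 @ unit cost 25 (adds 75)
shortest-cost path #5: 2→8→9→3→7 push 3 @ unit cost 31 (adds 93)
shortest-cost path #6: 2→8→11→1→0→4→7 push 2 @ unit cost 32 (adds 64)
shortest-cost path #7: 2→8→11→1→0→10→6→7 push 2 @ unit cost 33 (adds 66)
total cost = 518

Minimum cost for 24 units: 518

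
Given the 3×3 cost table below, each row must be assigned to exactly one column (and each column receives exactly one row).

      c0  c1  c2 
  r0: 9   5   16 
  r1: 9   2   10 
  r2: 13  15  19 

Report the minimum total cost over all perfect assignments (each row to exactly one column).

Minimum assignment cost: 28

optimal assignment: row0→col1 (cost 5), row1→col2 (cost 10), row2→col0 (cost 13)
total = 5 + 10 + 13 = 28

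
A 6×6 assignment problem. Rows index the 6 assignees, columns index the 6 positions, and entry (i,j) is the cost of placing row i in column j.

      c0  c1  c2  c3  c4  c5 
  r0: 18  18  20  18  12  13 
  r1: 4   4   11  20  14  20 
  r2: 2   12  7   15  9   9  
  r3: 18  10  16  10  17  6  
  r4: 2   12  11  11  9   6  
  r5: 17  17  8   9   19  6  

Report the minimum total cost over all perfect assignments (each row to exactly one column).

Minimum assignment cost: 40

optimal assignment: row0→col4 (cost 12), row1→col1 (cost 4), row2→col2 (cost 7), row3→col5 (cost 6), row4→col0 (cost 2), row5→col3 (cost 9)
total = 12 + 4 + 7 + 6 + 2 + 9 = 40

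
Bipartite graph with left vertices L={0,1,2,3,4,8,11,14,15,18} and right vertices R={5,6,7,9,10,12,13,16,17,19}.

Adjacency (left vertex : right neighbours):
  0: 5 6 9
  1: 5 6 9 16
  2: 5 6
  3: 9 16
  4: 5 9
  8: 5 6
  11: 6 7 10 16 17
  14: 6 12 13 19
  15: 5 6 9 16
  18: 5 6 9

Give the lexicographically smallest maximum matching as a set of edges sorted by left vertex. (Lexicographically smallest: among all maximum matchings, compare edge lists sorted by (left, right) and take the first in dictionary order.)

|M| = 6 (so the lex-smallest maximum matching has 6 edges)
process left vertices in ascending order; for each, take the smallest-labelled available neighbour that still permits 6 edges overall, or leave it unmatched if none does
lex-smallest matching: {0-5, 1-6, 3-9, 11-7, 14-12, 15-16}

Lex-smallest maximum matching: {(0,5), (1,6), (3,9), (11,7), (14,12), (15,16)}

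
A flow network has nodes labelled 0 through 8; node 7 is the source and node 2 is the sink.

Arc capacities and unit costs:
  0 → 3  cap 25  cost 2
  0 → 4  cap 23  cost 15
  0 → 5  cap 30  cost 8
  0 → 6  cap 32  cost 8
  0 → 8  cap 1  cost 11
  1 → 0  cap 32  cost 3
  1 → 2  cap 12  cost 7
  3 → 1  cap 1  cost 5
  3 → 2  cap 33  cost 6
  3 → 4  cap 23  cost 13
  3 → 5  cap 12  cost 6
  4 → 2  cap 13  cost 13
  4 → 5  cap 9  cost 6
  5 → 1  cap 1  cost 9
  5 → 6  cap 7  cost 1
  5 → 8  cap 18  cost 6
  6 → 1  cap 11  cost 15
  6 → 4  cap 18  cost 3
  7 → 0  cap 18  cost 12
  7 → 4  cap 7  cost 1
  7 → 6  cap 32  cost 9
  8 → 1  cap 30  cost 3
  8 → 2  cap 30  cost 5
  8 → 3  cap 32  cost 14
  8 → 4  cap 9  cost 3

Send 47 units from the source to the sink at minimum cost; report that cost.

Minimum cost for 47 units: 1086

shortest-cost path #1: 7→4→2 push 7 @ unit cost 14 (adds 98)
shortest-cost path #2: 7→0→3→2 push 18 @ unit cost 20 (adds 360)
shortest-cost path #3: 7→6→4→2 push 6 @ unit cost 25 (adds 150)
shortest-cost path #4: 7→6→4→5→8→2 push 9 @ unit cost 29 (adds 261)
shortest-cost path #5: 7→6→1→2 push 7 @ unit cost 31 (adds 217)
total cost = 1086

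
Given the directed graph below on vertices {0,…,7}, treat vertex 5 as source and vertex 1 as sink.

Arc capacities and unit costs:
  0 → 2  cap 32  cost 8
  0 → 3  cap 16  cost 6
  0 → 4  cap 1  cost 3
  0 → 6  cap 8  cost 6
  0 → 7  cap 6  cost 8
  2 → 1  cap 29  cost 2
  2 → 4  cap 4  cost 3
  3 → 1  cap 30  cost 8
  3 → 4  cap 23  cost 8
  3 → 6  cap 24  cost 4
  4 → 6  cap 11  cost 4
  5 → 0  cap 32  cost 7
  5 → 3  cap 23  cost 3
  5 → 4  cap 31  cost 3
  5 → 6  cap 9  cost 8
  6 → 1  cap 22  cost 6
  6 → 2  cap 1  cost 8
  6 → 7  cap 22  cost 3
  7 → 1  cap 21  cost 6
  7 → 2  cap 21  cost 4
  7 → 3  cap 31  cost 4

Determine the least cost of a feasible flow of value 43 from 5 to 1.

shortest-cost path #1: 5→3→1 push 23 @ unit cost 11 (adds 253)
shortest-cost path #2: 5→4→6→1 push 11 @ unit cost 13 (adds 143)
shortest-cost path #3: 5→6→1 push 9 @ unit cost 14 (adds 126)
total cost = 522

Minimum cost for 43 units: 522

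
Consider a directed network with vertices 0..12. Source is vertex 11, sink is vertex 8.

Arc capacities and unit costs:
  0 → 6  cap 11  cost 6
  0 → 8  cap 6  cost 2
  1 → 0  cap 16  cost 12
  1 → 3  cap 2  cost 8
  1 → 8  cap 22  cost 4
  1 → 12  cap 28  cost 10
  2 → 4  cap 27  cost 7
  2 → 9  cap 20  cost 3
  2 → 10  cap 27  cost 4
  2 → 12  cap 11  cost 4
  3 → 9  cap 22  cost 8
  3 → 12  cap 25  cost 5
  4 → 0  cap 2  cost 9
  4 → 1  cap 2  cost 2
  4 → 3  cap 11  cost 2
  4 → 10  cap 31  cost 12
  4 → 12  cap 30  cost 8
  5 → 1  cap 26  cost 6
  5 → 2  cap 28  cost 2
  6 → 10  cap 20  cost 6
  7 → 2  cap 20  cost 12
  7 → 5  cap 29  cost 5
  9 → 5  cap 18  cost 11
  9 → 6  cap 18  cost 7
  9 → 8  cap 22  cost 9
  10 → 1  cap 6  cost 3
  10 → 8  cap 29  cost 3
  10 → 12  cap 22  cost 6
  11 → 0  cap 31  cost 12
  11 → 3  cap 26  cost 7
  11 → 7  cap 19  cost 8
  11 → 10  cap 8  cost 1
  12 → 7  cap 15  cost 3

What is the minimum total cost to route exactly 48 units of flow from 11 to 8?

shortest-cost path #1: 11→10→8 push 8 @ unit cost 4 (adds 32)
shortest-cost path #2: 11→0→8 push 6 @ unit cost 14 (adds 84)
shortest-cost path #3: 11→7→5→2→10→8 push 19 @ unit cost 22 (adds 418)
shortest-cost path #4: 11→3→9→8 push 15 @ unit cost 24 (adds 360)
total cost = 894

Minimum cost for 48 units: 894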